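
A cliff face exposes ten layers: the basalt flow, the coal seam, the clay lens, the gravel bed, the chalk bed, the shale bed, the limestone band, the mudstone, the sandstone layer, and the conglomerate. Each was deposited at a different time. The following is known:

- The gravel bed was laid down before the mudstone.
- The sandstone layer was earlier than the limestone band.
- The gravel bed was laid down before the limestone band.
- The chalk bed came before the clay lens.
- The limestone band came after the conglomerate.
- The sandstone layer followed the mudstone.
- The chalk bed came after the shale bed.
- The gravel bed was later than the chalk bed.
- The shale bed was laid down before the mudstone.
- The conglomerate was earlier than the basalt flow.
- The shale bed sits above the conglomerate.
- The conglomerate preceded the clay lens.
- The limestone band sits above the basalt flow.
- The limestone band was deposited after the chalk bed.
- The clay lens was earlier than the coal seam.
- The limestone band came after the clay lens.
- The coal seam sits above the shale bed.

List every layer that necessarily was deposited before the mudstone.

the chalk bed, the conglomerate, the gravel bed, the shale bed

Directly stated before the mudstone: the gravel bed and the shale bed.
The chalk bed reaches the mudstone via the chalk bed → the gravel bed → the mudstone.
The conglomerate reaches the mudstone via the conglomerate → the shale bed → the mudstone.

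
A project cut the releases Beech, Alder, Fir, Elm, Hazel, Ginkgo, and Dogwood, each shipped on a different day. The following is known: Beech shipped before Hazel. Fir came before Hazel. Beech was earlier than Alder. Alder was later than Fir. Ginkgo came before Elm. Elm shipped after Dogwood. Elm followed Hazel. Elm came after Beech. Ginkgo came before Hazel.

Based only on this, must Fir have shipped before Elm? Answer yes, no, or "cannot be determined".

yes

Chain the constraints: Fir → Hazel → Elm. Each link is directly stated, so Fir comes before Elm.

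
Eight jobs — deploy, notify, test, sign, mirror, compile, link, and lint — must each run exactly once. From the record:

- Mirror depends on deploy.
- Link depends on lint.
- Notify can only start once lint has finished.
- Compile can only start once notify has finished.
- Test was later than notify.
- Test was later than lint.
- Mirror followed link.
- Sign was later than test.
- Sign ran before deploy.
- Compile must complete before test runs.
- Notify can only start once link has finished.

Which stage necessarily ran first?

lint

Lint has a chain of constraints placing it before every other stage, so lint must be first.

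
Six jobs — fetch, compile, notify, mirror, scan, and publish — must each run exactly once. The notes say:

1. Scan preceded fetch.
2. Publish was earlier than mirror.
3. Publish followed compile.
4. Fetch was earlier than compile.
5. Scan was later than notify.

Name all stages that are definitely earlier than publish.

Directly stated before publish: compile.
Fetch reaches publish via fetch → compile → publish.
Notify reaches publish via notify → scan → fetch → compile → publish.
Scan reaches publish via scan → fetch → compile → publish.

compile, fetch, notify, scan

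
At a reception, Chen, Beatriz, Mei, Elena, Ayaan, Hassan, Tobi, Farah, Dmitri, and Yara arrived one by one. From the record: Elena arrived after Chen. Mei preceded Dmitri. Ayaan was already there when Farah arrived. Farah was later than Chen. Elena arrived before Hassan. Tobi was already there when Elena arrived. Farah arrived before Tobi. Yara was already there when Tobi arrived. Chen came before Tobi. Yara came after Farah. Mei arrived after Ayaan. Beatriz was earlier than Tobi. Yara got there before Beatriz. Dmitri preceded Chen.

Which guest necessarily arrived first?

Ayaan

Ayaan has a chain of constraints placing them before every other guest, so Ayaan must be first.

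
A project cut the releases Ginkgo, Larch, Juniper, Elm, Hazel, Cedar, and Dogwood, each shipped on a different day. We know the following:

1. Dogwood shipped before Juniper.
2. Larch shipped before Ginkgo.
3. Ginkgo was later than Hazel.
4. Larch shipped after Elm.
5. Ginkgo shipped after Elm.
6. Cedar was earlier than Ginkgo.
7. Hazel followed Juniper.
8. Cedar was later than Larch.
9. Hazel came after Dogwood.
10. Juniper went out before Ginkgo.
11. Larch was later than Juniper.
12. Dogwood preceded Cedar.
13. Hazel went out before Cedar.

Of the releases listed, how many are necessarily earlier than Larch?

3

Directly stated before Larch: Elm and Juniper.
Dogwood reaches Larch via Dogwood → Juniper → Larch.
No chain forces Ginkgo (or any of the others) ahead of Larch.
That's Dogwood, Elm, and Juniper — 3 in all.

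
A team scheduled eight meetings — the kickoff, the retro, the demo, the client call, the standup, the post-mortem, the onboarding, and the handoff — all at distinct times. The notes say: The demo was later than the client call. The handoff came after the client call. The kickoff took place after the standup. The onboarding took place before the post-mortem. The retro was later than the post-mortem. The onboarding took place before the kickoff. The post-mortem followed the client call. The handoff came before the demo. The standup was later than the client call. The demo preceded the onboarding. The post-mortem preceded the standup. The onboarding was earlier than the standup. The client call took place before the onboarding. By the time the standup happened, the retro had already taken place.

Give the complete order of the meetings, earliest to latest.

the client call, the handoff, the demo, the onboarding, the post-mortem, the retro, the standup, the kickoff

The constraints fix every adjacent pair, so only one ordering works:
the client call → the handoff → the demo → the onboarding → the post-mortem → the retro → the standup → the kickoff.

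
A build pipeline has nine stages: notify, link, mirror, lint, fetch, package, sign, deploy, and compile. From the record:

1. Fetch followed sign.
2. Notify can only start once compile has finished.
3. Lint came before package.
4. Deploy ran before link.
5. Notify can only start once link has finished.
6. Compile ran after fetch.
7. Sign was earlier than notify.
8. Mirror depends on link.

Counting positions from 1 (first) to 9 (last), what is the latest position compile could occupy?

8

Compile must come before notify — 1 stage forced after it.
Everything else can be placed before compile in some valid order, so compile can sit as late as position 9 − 1 = 8.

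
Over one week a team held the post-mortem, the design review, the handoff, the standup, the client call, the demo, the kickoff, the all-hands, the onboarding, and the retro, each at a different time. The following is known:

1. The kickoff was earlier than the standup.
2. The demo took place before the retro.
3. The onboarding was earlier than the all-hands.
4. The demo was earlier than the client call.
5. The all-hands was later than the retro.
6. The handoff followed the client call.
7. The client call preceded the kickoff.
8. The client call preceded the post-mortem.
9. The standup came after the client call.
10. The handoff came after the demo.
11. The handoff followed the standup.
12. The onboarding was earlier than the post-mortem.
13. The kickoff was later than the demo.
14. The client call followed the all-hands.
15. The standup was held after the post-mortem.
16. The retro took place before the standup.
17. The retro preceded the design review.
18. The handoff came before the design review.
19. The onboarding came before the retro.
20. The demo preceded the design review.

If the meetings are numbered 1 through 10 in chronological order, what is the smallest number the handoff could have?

9

The all-hands, the client call, the demo, the kickoff, the onboarding, the post-mortem, the retro, and the standup must all come before the handoff — 8 forced predecessors.
Nothing else is forced ahead of the handoff, so its earliest slot is position 8 + 1 = 9.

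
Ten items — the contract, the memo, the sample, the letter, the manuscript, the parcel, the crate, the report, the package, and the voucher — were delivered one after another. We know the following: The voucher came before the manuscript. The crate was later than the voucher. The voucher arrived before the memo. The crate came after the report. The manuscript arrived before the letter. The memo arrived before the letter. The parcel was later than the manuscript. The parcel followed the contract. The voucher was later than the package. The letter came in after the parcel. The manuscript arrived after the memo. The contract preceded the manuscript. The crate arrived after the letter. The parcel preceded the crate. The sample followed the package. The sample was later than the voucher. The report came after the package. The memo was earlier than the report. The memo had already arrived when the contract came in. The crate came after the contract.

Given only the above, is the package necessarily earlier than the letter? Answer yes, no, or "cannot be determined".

Chain the constraints: the package → the voucher → the manuscript → the letter. Each link is directly stated, so the package comes before the letter.

yes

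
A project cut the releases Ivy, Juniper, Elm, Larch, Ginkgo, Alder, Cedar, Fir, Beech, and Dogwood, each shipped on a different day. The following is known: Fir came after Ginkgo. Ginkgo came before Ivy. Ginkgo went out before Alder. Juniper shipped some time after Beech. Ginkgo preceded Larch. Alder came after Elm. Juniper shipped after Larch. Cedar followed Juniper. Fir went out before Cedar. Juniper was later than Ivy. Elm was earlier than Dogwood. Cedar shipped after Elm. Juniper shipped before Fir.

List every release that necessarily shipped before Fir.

Directly stated before Fir: Ginkgo and Juniper.
Beech reaches Fir via Beech → Juniper → Fir.
Ivy reaches Fir via Ivy → Juniper → Fir.
Larch reaches Fir via Larch → Juniper → Fir.
No chain forces Cedar (or any of the others) ahead of Fir.

Beech, Ginkgo, Ivy, Juniper, Larch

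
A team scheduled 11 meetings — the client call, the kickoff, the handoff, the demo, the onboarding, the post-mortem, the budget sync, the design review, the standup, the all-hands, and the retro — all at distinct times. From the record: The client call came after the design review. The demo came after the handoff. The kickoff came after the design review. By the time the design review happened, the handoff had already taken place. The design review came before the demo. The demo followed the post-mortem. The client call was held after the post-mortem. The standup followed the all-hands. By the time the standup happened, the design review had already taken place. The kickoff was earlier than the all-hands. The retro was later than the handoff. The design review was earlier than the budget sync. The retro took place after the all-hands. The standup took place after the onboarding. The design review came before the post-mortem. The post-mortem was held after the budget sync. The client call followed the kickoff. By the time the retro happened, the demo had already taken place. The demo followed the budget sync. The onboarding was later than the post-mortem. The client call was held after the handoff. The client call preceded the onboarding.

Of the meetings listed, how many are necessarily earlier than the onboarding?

Directly stated before the onboarding: the client call and the post-mortem.
The budget sync reaches the onboarding via the budget sync → the post-mortem → the onboarding.
The design review reaches the onboarding via the design review → the post-mortem → the onboarding.
The handoff reaches the onboarding via the handoff → the client call → the onboarding.
Likewise the kickoff reaches the onboarding by chaining the stated constraints.
That's the budget sync, the client call, the design review, the handoff, the kickoff, and the post-mortem — 6 in all.

6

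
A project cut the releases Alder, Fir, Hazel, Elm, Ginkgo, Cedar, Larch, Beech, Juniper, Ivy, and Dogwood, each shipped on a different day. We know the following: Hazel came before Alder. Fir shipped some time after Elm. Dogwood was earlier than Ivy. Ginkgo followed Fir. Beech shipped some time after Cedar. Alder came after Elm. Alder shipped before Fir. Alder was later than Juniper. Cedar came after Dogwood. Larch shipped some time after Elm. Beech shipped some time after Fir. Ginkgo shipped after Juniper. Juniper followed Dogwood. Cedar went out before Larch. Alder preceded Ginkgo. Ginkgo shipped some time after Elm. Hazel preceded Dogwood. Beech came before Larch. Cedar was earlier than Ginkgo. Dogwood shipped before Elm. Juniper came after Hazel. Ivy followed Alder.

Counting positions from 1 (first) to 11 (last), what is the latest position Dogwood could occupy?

Dogwood must come before Alder, Beech, Cedar, Elm, Fir, Ginkgo, Ivy, Juniper, and Larch — 9 releases forced after it.
Everything else can be placed before Dogwood in some valid order, so Dogwood can sit as late as position 11 − 9 = 2.

2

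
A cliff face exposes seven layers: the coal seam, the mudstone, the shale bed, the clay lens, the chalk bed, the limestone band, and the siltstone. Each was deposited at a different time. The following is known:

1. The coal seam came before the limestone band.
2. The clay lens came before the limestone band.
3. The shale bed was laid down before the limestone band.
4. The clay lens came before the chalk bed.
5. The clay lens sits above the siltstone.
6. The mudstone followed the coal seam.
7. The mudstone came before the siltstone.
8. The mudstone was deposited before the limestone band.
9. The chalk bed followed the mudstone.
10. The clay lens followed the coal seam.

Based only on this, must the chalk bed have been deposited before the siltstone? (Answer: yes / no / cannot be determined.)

Tracing the constraints gives the siltstone → the clay lens → the chalk bed, so the siltstone must come before the chalk bed.
That means the chalk bed cannot be before the siltstone.

no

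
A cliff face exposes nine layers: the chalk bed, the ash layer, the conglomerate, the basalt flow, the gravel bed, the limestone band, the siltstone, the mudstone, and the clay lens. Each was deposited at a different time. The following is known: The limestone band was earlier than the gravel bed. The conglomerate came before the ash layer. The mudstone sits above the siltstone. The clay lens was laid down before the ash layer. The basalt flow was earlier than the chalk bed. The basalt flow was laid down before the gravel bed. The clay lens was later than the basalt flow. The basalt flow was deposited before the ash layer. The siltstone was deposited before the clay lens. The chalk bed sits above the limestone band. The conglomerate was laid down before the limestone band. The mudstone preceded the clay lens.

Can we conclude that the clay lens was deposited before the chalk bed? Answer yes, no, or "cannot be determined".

No chain of stated constraints runs from the clay lens to the chalk bed, and none runs from the chalk bed to the clay lens either.
So the relative order of the clay lens and the chalk bed is not fixed by the given facts.

cannot be determined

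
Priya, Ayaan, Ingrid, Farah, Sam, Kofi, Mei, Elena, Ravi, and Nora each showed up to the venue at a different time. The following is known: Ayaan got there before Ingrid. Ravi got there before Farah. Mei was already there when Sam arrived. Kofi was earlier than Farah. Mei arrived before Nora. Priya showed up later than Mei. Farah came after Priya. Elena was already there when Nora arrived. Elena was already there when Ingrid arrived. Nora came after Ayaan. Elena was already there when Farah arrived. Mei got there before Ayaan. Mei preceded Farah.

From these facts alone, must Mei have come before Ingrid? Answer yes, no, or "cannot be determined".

yes

Chain the constraints: Mei → Ayaan → Ingrid. Each link is directly stated, so Mei comes before Ingrid.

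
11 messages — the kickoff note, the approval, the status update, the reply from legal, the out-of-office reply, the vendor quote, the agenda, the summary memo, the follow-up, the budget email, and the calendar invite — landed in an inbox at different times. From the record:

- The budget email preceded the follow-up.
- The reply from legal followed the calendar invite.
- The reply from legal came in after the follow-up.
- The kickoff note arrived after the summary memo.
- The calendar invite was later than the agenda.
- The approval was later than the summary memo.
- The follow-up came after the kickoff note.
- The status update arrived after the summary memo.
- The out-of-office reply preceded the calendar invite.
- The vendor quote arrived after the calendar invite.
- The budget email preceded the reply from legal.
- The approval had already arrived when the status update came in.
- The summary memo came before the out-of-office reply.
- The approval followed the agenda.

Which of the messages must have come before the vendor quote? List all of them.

Directly stated before the vendor quote: the calendar invite.
The agenda reaches the vendor quote via the agenda → the calendar invite → the vendor quote.
The out-of-office reply reaches the vendor quote via the out-of-office reply → the calendar invite → the vendor quote.
The summary memo reaches the vendor quote via the summary memo → the out-of-office reply → the calendar invite → the vendor quote.
No chain forces the status update (or any of the others) ahead of the vendor quote.

the agenda, the calendar invite, the out-of-office reply, the summary memo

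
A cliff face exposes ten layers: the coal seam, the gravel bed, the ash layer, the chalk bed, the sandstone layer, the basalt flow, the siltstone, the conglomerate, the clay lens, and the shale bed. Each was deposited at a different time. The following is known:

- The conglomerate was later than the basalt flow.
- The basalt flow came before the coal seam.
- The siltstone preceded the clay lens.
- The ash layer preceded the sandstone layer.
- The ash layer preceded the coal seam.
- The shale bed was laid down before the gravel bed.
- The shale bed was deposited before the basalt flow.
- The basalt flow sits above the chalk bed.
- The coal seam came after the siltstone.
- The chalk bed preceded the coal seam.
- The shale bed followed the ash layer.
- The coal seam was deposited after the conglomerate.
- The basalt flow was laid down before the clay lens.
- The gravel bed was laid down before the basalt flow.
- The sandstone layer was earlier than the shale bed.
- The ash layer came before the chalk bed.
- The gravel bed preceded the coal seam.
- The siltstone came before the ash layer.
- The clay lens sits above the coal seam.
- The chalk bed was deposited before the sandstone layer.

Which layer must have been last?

the clay lens

Every other layer has a chain of constraints placing it before the clay lens, so the clay lens is last.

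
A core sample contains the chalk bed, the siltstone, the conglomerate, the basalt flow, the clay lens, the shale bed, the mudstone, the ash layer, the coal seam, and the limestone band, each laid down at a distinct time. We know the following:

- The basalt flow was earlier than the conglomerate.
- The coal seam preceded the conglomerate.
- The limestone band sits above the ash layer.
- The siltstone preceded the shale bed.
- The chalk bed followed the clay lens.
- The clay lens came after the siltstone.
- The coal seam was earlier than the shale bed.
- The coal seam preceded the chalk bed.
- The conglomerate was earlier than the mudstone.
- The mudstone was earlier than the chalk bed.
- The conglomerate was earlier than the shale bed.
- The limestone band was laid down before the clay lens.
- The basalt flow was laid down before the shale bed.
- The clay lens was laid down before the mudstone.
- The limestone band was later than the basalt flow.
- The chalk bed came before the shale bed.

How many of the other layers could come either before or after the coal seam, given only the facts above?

Forced after the coal seam: the chalk bed, the conglomerate, the mudstone, and the shale bed.
That leaves the ash layer, the basalt flow, the clay lens, the limestone band, and the siltstone with no forced order relative to the coal seam — 5.

5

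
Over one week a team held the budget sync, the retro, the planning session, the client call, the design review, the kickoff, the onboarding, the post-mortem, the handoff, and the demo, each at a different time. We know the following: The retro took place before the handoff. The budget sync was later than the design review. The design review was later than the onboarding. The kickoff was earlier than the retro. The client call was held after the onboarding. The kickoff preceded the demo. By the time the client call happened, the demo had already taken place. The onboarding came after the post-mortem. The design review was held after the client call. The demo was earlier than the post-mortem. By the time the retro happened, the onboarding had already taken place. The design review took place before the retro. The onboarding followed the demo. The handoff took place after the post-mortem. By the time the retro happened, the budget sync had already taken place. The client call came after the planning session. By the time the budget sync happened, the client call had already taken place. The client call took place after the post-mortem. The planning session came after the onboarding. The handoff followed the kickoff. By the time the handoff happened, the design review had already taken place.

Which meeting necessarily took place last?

Every other meeting has a chain of constraints placing it before the handoff, so the handoff is last.

the handoff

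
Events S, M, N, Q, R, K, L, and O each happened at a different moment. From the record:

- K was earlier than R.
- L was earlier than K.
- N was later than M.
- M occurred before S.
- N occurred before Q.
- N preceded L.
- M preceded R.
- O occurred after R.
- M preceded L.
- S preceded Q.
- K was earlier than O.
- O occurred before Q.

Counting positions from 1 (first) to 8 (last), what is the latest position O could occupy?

7

O must come before Q — 1 event forced after it.
Everything else can be placed before O in some valid order, so O can sit as late as position 8 − 1 = 7.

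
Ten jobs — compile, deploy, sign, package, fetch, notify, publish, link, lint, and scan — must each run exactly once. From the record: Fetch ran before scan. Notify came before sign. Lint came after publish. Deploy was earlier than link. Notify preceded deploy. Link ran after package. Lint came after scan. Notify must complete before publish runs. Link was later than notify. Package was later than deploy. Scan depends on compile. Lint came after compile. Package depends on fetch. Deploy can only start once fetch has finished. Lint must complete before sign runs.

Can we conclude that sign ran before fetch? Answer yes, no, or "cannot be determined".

Tracing the constraints gives fetch → scan → lint → sign, so fetch must come before sign.
That means sign cannot be before fetch.

no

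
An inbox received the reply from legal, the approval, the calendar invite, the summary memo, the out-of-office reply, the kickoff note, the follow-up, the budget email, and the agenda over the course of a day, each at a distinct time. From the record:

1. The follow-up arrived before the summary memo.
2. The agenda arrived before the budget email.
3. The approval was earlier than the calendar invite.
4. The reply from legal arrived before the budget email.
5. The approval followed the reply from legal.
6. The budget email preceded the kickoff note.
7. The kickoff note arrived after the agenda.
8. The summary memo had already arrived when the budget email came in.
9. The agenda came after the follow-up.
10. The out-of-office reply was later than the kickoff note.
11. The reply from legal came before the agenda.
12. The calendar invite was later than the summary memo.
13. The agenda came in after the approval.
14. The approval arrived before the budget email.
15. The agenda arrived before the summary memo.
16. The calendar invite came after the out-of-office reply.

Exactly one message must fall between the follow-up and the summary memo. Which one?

Tracing the constraints gives the follow-up → the agenda → the summary memo, so the agenda sits after the follow-up and before the summary memo.
No other message is forced both after the follow-up and before the summary memo.

the agenda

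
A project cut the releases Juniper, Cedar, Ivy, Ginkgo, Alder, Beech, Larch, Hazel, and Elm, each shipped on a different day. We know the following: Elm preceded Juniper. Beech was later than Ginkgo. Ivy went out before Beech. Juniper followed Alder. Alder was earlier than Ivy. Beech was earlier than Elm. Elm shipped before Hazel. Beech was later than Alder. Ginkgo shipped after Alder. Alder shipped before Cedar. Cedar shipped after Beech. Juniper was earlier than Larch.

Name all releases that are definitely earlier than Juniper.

Alder, Beech, Elm, Ginkgo, Ivy

Directly stated before Juniper: Alder and Elm.
Beech reaches Juniper via Beech → Elm → Juniper.
Ginkgo reaches Juniper via Ginkgo → Beech → Elm → Juniper.
Ivy reaches Juniper via Ivy → Beech → Elm → Juniper.
No chain forces Cedar (or any of the others) ahead of Juniper.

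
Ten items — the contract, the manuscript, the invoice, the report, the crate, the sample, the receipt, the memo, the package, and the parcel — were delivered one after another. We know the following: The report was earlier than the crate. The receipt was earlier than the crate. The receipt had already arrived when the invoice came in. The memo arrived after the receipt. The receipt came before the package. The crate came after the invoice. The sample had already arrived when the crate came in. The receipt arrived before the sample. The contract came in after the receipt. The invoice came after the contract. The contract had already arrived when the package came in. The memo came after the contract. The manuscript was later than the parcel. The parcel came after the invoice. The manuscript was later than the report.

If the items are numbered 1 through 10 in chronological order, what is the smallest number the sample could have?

2

The receipt must come before the sample — 1 forced predecessor.
Nothing else is forced ahead of the sample, so its earliest slot is position 1 + 1 = 2.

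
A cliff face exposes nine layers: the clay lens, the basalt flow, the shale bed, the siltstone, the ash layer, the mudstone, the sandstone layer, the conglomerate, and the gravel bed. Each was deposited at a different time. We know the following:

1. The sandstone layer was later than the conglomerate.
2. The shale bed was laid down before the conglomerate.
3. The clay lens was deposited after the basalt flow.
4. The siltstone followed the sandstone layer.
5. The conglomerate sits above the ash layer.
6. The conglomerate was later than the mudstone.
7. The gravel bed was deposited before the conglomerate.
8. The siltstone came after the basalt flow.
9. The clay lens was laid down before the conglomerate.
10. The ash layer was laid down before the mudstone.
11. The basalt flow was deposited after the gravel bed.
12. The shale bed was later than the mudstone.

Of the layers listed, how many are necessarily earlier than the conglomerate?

Directly stated before the conglomerate: the ash layer, the clay lens, the gravel bed, the mudstone, and the shale bed.
The basalt flow reaches the conglomerate via the basalt flow → the clay lens → the conglomerate.
No chain forces the siltstone (or any of the others) ahead of the conglomerate.
That's the ash layer, the basalt flow, the clay lens, the gravel bed, the mudstone, and the shale bed — 6 in all.

6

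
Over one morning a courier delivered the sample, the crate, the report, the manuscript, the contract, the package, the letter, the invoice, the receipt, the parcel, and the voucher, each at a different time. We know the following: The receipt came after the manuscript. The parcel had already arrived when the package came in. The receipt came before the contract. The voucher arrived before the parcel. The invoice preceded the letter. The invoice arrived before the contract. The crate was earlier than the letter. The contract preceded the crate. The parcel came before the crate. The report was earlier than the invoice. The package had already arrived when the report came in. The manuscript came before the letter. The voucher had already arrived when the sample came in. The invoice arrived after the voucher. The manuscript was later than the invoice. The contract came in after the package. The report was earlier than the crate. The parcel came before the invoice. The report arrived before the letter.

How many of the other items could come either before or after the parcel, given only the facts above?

Forced before the parcel: the voucher; forced after the parcel: the contract, the crate, the invoice, the letter, the manuscript, the package, the receipt, and the report.
That leaves the sample with no forced order relative to the parcel — 1.

1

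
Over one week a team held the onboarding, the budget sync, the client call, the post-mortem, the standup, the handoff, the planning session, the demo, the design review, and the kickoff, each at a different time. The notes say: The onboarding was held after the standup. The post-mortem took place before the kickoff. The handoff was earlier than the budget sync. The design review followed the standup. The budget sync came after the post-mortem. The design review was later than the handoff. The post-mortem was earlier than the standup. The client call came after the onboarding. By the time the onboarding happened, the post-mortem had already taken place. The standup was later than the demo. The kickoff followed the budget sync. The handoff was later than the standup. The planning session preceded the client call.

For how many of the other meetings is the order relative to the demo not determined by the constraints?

Forced after the demo: the budget sync, the client call, the design review, the handoff, the kickoff, the onboarding, and the standup.
That leaves the planning session and the post-mortem with no forced order relative to the demo — 2.

2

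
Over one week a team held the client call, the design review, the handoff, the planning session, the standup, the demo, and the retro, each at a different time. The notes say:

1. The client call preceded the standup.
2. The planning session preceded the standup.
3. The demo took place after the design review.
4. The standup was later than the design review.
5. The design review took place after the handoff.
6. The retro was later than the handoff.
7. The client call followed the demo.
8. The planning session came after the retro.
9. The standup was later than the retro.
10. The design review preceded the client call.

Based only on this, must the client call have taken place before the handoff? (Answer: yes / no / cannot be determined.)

Tracing the constraints gives the handoff → the design review → the client call, so the handoff must come before the client call.
That means the client call cannot be before the handoff.

no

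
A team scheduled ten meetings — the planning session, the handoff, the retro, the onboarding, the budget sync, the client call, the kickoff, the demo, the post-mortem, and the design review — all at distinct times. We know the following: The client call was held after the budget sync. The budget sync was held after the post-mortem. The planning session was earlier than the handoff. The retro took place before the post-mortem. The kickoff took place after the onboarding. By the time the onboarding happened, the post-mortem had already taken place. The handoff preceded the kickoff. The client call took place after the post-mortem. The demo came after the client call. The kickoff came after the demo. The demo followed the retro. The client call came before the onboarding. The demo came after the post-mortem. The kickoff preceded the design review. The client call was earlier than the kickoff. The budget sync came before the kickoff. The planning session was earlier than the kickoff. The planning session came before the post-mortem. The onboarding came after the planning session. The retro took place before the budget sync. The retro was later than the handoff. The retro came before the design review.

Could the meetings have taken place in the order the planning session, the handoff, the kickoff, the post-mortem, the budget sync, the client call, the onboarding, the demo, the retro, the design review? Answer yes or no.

The constraints require the onboarding before the kickoff, but in the proposed sequence the kickoff appears ahead of the onboarding. That one violation is enough.

no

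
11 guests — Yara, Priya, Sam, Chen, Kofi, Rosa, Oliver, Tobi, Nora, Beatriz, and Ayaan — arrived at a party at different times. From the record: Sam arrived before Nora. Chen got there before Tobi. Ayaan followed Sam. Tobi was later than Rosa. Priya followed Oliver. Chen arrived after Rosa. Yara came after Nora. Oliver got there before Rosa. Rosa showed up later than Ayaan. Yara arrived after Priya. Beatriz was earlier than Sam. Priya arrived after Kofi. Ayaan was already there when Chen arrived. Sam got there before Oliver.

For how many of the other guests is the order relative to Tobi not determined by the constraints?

4

Forced before Tobi: Ayaan, Beatriz, Chen, Oliver, Rosa, and Sam.
That leaves Kofi, Nora, Priya, and Yara with no forced order relative to Tobi — 4.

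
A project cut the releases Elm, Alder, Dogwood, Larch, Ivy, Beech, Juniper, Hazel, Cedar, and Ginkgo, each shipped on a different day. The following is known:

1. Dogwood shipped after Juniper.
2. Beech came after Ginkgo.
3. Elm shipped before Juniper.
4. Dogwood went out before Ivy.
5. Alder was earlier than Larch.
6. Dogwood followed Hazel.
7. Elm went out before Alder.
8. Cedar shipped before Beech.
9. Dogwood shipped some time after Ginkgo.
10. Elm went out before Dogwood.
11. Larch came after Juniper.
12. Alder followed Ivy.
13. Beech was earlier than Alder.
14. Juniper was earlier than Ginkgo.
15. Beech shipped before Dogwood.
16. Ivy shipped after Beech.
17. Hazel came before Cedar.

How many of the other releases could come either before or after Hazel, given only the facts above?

Forced after Hazel: Alder, Beech, Cedar, Dogwood, Ivy, and Larch.
That leaves Elm, Ginkgo, and Juniper with no forced order relative to Hazel — 3.

3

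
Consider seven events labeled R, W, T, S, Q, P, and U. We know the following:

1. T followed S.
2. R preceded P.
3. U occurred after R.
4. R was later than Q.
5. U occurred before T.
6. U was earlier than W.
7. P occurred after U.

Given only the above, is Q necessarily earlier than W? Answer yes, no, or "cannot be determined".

yes

Chain the constraints: Q → R → U → W. Each link is directly stated, so Q comes before W.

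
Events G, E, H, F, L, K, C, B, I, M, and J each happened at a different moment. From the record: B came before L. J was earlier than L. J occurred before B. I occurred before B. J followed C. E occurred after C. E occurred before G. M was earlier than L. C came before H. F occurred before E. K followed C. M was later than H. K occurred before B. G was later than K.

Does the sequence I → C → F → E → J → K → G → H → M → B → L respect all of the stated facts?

Check each stated constraint against the proposed order — e.g. J is ahead of L; I is ahead of B. Every pair is in the required order; nothing is violated.

yes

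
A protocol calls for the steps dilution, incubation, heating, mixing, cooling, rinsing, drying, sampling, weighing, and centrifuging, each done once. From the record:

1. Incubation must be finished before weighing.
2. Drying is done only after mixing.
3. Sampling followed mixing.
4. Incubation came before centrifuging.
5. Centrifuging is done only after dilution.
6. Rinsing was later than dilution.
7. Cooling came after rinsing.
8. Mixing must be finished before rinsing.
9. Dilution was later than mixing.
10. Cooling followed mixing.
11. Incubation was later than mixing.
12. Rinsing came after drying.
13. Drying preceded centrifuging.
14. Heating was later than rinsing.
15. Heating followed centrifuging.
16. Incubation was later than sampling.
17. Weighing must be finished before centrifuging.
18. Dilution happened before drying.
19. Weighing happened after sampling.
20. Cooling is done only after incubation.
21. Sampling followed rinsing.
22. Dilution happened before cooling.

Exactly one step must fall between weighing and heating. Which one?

centrifuging

Tracing the constraints gives weighing → centrifuging → heating, so centrifuging sits after weighing and before heating.
No other step is forced both after weighing and before heating.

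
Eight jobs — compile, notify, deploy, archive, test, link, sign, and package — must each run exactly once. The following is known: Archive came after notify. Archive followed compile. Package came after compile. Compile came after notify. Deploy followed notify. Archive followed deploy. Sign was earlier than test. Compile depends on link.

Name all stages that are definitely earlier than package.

compile, link, notify

Directly stated before package: compile.
Link reaches package via link → compile → package.
Notify reaches package via notify → compile → package.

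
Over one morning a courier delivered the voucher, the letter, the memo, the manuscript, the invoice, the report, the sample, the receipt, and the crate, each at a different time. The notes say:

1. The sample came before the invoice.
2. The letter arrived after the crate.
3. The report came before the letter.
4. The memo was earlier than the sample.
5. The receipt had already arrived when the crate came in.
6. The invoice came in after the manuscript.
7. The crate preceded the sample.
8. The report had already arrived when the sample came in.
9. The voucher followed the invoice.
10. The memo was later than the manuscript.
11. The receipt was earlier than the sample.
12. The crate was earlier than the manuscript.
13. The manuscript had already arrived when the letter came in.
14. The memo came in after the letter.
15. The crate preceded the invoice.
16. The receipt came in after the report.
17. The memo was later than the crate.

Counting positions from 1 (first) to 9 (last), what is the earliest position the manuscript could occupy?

4

The crate, the receipt, and the report must all come before the manuscript — 3 forced predecessors.
Nothing else is forced ahead of the manuscript, so its earliest slot is position 3 + 1 = 4.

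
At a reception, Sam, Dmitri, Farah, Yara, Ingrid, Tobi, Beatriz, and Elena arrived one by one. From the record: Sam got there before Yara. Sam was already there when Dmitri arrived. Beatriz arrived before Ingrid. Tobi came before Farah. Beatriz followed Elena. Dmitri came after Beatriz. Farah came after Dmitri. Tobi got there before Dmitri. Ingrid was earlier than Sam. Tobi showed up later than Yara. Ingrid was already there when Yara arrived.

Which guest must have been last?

Every other guest has a chain of constraints placing them before Farah, so Farah is last.

Farah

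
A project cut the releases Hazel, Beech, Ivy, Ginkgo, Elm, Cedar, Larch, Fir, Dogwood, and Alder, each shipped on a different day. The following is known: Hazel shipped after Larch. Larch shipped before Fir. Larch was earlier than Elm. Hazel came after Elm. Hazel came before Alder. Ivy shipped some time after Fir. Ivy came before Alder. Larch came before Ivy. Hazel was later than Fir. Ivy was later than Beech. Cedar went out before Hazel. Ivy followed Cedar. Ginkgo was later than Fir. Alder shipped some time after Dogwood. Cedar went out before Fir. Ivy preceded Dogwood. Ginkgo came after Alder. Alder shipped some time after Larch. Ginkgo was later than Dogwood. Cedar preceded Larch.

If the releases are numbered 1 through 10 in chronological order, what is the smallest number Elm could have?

Cedar and Larch must both come before Elm — 2 forced predecessors.
Nothing else is forced ahead of Elm, so its earliest slot is position 2 + 1 = 3.

3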